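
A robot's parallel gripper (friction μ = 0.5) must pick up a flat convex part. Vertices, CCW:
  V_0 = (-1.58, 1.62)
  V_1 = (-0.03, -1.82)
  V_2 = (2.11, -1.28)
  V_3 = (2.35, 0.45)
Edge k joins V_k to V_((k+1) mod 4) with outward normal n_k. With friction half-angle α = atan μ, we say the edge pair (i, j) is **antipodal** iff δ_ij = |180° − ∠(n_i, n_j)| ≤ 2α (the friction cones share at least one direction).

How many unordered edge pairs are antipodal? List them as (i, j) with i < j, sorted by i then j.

α = atan 0.5 = 26.57°;  2α = 53.13°
n_0 = (-0.9117, -0.4108)
n_1 = (+0.2447, -0.9696)
n_2 = (+0.9905, -0.1374)
n_3 = (+0.2853, +0.9584)
  (0,1): δ = 100.09°  ·
  (0,2): δ = 32.15°  ✓
  (0,3): δ = 49.17°  ✓
  (1,2): δ = 112.06°  ·
  (1,3): δ = 30.74°  ✓
  (2,3): δ = 98.68°  ·
antipodal pairs: 3

count = 3; pairs: (0,2), (0,3), (1,3)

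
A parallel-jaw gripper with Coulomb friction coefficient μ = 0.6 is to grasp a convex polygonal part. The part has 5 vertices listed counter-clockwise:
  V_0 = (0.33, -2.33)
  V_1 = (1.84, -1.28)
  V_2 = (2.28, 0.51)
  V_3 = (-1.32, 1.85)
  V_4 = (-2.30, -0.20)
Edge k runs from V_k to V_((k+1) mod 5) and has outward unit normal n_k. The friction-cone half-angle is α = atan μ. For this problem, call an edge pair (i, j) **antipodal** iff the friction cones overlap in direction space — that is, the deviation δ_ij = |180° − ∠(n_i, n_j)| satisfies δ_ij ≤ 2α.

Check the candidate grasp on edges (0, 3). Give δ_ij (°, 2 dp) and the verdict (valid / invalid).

α = atan 0.6 = 30.96°;  2α = 61.93°
edge 0: e_0 = (+1.51, +1.05);  n_0 = (+0.5709, -0.8210)
edge 3: e_3 = (-0.98, -2.05);  n_3 = (-0.9022, +0.4313)
∠(n_0, n_3) = 150.36°
δ = |180° − 150.36°| = 29.64°
29.64° ≤ 2α = 61.93°  →  valid

δ = 29.64°, valid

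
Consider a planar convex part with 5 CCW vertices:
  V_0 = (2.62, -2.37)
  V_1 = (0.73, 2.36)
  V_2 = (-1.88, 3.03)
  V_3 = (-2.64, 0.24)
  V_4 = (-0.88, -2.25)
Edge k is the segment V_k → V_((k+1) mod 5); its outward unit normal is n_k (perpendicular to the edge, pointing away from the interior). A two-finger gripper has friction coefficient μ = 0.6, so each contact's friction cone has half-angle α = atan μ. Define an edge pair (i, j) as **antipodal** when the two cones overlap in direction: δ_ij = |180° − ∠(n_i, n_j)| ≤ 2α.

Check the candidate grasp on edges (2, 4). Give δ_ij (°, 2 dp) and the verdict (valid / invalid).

α = atan 0.6 = 30.96°;  2α = 61.93°
edge 2: e_2 = (-0.76, -2.79);  n_2 = (-0.9648, +0.2628)
edge 4: e_4 = (+3.50, -0.12);  n_4 = (-0.0343, -0.9994)
∠(n_2, n_4) = 103.27°
δ = |180° − 103.27°| = 76.73°
76.73° > 2α = 61.93°  →  invalid

δ = 76.73°, invalid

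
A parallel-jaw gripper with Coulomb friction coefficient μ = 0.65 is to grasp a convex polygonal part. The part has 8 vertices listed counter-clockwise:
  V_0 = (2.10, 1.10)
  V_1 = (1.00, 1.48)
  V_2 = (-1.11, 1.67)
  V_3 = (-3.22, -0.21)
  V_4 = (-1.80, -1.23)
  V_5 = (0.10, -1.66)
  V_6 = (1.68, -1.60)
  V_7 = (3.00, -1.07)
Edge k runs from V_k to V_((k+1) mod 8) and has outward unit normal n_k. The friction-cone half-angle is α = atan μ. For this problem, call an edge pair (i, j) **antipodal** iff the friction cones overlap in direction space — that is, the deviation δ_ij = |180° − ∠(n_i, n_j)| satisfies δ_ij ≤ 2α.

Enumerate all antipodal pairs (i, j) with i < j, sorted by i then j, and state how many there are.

count = 13; pairs: (0,3), (0,4), (0,5), (0,6), (1,3), (1,4), (1,5), (1,6), (2,4), (2,5), (2,6), (3,7), (4,7)

α = atan 0.65 = 33.02°;  2α = 66.05°
n_0 = (+0.3265, +0.9452)
n_1 = (+0.0897, +0.9960)
n_2 = (-0.6652, +0.7466)
n_3 = (-0.5834, -0.8122)
n_4 = (-0.2207, -0.9753)
n_5 = (+0.0379, -0.9993)
n_6 = (+0.3726, -0.9280)
n_7 = (+0.9237, +0.3831)
  (0,1): δ = 166.09°  ·
  (0,2): δ = 119.24°  ·
  (0,3): δ = 16.63°  ✓
  (0,4): δ = 6.31°  ✓
  (0,5): δ = 21.23°  ✓
  (0,6): δ = 40.93°  ✓
  (0,7): δ = 131.58°  ·
  (1,2): δ = 133.15°  ·
  (1,3): δ = 30.54°  ✓
  (1,4): δ = 7.61°  ✓
  (1,5): δ = 7.32°  ✓
  (1,6): δ = 27.02°  ✓
  (1,7): δ = 117.67°  ·
  (2,3): δ = 77.39°  ·
  (2,4): δ = 54.45°  ✓
  (2,5): δ = 39.53°  ✓
  (2,6): δ = 19.82°  ✓
  (2,7): δ = 70.83°  ·
  (3,4): δ = 157.06°  ·
  (3,5): δ = 142.14°  ·
  (3,6): δ = 122.43°  ·
  (3,7): δ = 31.78°  ✓
  (4,5): δ = 165.07°  ·
  (4,6): δ = 145.37°  ·
  (4,7): δ = 54.72°  ✓
  (5,6): δ = 160.30°  ·
  (5,7): δ = 69.65°  ·
  (6,7): δ = 89.35°  ·
antipodal pairs: 13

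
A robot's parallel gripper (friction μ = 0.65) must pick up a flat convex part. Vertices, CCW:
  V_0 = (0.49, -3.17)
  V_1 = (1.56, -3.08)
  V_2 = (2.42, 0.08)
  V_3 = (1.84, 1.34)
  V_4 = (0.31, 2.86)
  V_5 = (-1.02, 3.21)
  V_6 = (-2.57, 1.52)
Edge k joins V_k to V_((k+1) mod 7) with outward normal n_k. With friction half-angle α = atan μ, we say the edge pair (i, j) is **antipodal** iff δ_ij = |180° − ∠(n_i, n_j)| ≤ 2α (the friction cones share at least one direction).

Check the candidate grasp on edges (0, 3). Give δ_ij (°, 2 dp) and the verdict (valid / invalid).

α = atan 0.65 = 33.02°;  2α = 66.05°
edge 0: e_0 = (+1.07, +0.09);  n_0 = (+0.0838, -0.9965)
edge 3: e_3 = (-1.53, +1.52);  n_3 = (+0.7048, +0.7094)
∠(n_0, n_3) = 130.38°
δ = |180° − 130.38°| = 49.62°
49.62° ≤ 2α = 66.05°  →  valid

δ = 49.62°, valid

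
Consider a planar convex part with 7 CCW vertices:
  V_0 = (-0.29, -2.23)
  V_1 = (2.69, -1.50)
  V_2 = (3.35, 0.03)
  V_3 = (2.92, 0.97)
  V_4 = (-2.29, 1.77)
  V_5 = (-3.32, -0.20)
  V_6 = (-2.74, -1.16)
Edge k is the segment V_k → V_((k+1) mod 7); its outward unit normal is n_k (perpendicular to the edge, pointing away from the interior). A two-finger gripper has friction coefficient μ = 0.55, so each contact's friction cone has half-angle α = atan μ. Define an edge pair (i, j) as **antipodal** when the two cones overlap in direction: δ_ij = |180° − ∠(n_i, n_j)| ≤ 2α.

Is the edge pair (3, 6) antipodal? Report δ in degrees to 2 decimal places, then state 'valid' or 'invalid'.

δ = 14.86°, valid

α = atan 0.55 = 28.81°;  2α = 57.62°
edge 3: e_3 = (-5.21, +0.80);  n_3 = (+0.1518, +0.9884)
edge 6: e_6 = (+2.45, -1.07);  n_6 = (-0.4002, -0.9164)
∠(n_3, n_6) = 165.14°
δ = |180° − 165.14°| = 14.86°
14.86° ≤ 2α = 57.62°  →  valid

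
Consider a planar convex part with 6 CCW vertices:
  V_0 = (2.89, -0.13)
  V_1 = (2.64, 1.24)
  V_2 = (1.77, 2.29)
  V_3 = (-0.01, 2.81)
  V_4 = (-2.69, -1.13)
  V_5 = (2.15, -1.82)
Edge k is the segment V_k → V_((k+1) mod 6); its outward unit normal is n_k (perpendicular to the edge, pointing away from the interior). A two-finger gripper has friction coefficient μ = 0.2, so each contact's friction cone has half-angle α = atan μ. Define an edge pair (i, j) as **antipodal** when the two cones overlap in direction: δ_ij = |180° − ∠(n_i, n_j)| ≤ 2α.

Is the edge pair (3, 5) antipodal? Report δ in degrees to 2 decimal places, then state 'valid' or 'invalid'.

δ = 10.58°, valid

α = atan 0.2 = 11.31°;  2α = 22.62°
edge 3: e_3 = (-2.68, -3.94);  n_3 = (-0.8268, +0.5624)
edge 5: e_5 = (+0.74, +1.69);  n_5 = (+0.9160, -0.4011)
∠(n_3, n_5) = 169.42°
δ = |180° − 169.42°| = 10.58°
10.58° ≤ 2α = 22.62°  →  valid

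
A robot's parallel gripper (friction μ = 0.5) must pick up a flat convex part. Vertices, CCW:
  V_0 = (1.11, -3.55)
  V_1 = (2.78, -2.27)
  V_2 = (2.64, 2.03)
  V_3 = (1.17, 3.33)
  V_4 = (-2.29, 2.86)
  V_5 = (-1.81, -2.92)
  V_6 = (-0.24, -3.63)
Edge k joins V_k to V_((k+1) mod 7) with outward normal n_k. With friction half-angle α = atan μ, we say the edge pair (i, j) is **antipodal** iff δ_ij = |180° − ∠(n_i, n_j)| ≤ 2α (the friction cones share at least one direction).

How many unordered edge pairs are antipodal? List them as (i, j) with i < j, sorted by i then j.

count = 7; pairs: (0,3), (1,4), (2,4), (2,5), (2,6), (3,5), (3,6)

α = atan 0.5 = 26.57°;  2α = 53.13°
n_0 = (+0.6083, -0.7937)
n_1 = (+0.9995, +0.0325)
n_2 = (+0.6625, +0.7491)
n_3 = (-0.1346, +0.9909)
n_4 = (-0.9966, -0.0828)
n_5 = (-0.4121, -0.9112)
n_6 = (+0.0592, -0.9982)
  (0,1): δ = 125.60°  ·
  (0,2): δ = 78.96°  ·
  (0,3): δ = 29.73°  ✓
  (0,4): δ = 57.28°  ·
  (0,5): δ = 118.20°  ·
  (0,6): δ = 145.92°  ·
  (1,2): δ = 133.35°  ·
  (1,3): δ = 84.13°  ·
  (1,4): δ = 2.88°  ✓
  (1,5): δ = 63.80°  ·
  (1,6): δ = 91.53°  ·
  (2,3): δ = 130.78°  ·
  (2,4): δ = 43.76°  ✓
  (2,5): δ = 17.15°  ✓
  (2,6): δ = 44.88°  ✓
  (3,4): δ = 92.99°  ·
  (3,5): δ = 32.07°  ✓
  (3,6): δ = 4.34°  ✓
  (4,5): δ = 119.08°  ·
  (4,6): δ = 91.36°  ·
  (5,6): δ = 152.27°  ·
antipodal pairs: 7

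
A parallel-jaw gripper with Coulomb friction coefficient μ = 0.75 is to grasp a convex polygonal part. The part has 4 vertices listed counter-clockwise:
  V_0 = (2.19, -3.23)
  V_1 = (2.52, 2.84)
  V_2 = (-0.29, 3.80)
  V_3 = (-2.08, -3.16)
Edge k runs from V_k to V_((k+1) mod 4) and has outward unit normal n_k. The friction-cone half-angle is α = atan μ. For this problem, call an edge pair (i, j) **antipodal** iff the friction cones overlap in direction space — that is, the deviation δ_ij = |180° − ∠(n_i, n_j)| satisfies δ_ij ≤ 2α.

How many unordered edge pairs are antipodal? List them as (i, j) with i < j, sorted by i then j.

count = 2; pairs: (0,2), (1,3)

α = atan 0.75 = 36.87°;  2α = 73.74°
n_0 = (+0.9985, -0.0543)
n_1 = (+0.3233, +0.9463)
n_2 = (-0.9685, +0.2491)
n_3 = (-0.0164, -0.9999)
  (0,1): δ = 105.75°  ·
  (0,2): δ = 11.31°  ✓
  (0,3): δ = 92.17°  ·
  (1,2): δ = 85.56°  ·
  (1,3): δ = 17.92°  ✓
  (2,3): δ = 76.52°  ·
antipodal pairs: 2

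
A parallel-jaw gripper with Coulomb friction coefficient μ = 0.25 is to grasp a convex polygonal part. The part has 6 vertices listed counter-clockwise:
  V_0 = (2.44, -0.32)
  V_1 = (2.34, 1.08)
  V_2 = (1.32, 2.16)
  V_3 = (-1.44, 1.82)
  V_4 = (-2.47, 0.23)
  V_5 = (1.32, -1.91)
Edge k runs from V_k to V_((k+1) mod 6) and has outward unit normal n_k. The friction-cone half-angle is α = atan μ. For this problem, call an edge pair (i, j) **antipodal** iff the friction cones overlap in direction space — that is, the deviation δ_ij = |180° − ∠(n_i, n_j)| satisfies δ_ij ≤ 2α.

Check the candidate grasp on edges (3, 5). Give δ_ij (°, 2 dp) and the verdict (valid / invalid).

δ = 2.23°, valid

α = atan 0.25 = 14.04°;  2α = 28.07°
edge 3: e_3 = (-1.03, -1.59);  n_3 = (-0.8393, +0.5437)
edge 5: e_5 = (+1.12, +1.59);  n_5 = (+0.8175, -0.5759)
∠(n_3, n_5) = 177.77°
δ = |180° − 177.77°| = 2.23°
2.23° ≤ 2α = 28.07°  →  valid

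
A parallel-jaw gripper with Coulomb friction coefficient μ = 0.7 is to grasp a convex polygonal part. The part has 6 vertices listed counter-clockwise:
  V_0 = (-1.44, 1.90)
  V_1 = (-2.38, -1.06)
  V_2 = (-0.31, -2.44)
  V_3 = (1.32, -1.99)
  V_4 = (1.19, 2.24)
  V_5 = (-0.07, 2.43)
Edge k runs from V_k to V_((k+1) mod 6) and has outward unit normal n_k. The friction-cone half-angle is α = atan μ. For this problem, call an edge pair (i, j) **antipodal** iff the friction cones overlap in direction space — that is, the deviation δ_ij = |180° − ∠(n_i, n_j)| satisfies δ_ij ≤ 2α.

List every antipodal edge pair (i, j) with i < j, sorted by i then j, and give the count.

count = 7; pairs: (0,2), (0,3), (1,3), (1,4), (1,5), (2,4), (2,5)

α = atan 0.7 = 34.99°;  2α = 69.98°
n_0 = (-0.9531, +0.3027)
n_1 = (-0.5547, -0.8321)
n_2 = (+0.2661, -0.9639)
n_3 = (+0.9995, +0.0307)
n_4 = (+0.1491, +0.9888)
n_5 = (-0.3608, +0.9326)
  (0,1): δ = 106.07°  ·
  (0,2): δ = 56.95°  ✓
  (0,3): δ = 19.38°  ✓
  (0,4): δ = 99.04°  ·
  (0,5): δ = 128.77°  ·
  (1,2): δ = 130.88°  ·
  (1,3): δ = 54.55°  ✓
  (1,4): δ = 25.11°  ✓
  (1,5): δ = 54.84°  ✓
  (2,3): δ = 103.67°  ·
  (2,4): δ = 24.01°  ✓
  (2,5): δ = 5.72°  ✓
  (3,4): δ = 100.34°  ·
  (3,5): δ = 70.61°  ·
  (4,5): δ = 150.28°  ·
antipodal pairs: 7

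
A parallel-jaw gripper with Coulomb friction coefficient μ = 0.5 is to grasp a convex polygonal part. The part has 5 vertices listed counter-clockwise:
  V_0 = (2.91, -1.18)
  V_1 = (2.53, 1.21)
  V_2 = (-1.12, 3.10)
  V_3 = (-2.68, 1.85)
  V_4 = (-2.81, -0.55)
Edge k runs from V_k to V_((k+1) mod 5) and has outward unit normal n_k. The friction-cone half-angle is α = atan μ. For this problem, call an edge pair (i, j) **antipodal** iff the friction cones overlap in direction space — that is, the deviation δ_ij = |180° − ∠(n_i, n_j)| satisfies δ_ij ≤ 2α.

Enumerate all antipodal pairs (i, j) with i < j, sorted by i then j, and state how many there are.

α = atan 0.5 = 26.57°;  2α = 53.13°
n_0 = (+0.9876, +0.1570)
n_1 = (+0.4598, +0.8880)
n_2 = (-0.6253, +0.7804)
n_3 = (-0.9985, +0.0541)
n_4 = (-0.1095, -0.9940)
  (0,1): δ = 126.41°  ·
  (0,2): δ = 60.33°  ·
  (0,3): δ = 12.13°  ✓
  (0,4): δ = 74.68°  ·
  (1,2): δ = 113.92°  ·
  (1,3): δ = 65.72°  ·
  (1,4): δ = 21.09°  ✓
  (2,3): δ = 131.81°  ·
  (2,4): δ = 44.99°  ✓
  (3,4): δ = 93.18°  ·
antipodal pairs: 3

count = 3; pairs: (0,3), (1,4), (2,4)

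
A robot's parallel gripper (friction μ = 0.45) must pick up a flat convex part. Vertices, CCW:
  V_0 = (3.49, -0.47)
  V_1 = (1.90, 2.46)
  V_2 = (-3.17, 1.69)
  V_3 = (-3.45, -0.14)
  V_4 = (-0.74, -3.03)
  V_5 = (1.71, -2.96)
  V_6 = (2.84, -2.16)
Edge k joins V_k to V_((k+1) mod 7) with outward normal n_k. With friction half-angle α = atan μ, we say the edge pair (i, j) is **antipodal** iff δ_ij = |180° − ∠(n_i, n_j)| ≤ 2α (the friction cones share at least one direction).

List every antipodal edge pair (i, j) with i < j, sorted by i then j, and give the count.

count = 6; pairs: (0,2), (0,3), (1,4), (1,5), (2,5), (2,6)

α = atan 0.45 = 24.23°;  2α = 48.46°
n_0 = (+0.8789, +0.4770)
n_1 = (-0.1502, +0.9887)
n_2 = (-0.9885, +0.1512)
n_3 = (-0.7295, -0.6840)
n_4 = (+0.0286, -0.9996)
n_5 = (+0.5778, -0.8162)
n_6 = (+0.9333, -0.3590)
  (0,1): δ = 109.85°  ·
  (0,2): δ = 37.19°  ✓
  (0,3): δ = 14.67°  ✓
  (0,4): δ = 63.15°  ·
  (0,5): δ = 96.81°  ·
  (0,6): δ = 130.48°  ·
  (1,2): δ = 107.33°  ·
  (1,3): δ = 55.48°  ·
  (1,4): δ = 7.00°  ✓
  (1,5): δ = 26.66°  ✓
  (1,6): δ = 60.33°  ·
  (2,3): δ = 128.14°  ·
  (2,4): δ = 79.66°  ·
  (2,5): δ = 46.00°  ✓
  (2,6): δ = 12.34°  ✓
  (3,4): δ = 131.52°  ·
  (3,5): δ = 97.86°  ·
  (3,6): δ = 64.20°  ·
  (4,5): δ = 146.34°  ·
  (4,6): δ = 112.67°  ·
  (5,6): δ = 146.33°  ·
antipodal pairs: 6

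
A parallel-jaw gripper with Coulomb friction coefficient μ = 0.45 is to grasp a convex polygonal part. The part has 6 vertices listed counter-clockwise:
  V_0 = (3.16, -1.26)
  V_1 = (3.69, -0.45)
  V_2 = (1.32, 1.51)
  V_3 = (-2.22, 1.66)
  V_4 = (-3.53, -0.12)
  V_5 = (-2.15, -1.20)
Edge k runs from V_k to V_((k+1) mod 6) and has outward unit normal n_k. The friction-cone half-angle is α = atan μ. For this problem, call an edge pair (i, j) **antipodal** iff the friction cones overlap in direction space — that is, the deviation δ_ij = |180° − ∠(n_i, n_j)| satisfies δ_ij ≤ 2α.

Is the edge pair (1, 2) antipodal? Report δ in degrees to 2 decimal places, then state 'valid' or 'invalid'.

δ = 142.84°, invalid

α = atan 0.45 = 24.23°;  2α = 48.46°
edge 1: e_1 = (-2.37, +1.96);  n_1 = (+0.6373, +0.7706)
edge 2: e_2 = (-3.54, +0.15);  n_2 = (+0.0423, +0.9991)
∠(n_1, n_2) = 37.16°
δ = |180° − 37.16°| = 142.84°
142.84° > 2α = 48.46°  →  invalid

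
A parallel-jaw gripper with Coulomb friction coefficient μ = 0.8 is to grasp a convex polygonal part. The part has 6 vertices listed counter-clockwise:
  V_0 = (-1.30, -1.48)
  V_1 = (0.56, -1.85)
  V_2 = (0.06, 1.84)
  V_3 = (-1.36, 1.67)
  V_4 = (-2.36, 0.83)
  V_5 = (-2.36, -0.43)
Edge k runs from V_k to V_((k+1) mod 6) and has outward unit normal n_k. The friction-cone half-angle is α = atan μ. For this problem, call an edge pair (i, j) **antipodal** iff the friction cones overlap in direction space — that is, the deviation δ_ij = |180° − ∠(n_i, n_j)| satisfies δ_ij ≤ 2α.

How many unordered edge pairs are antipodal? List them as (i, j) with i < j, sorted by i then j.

count = 7; pairs: (0,1), (0,2), (0,3), (1,3), (1,4), (1,5), (2,5)

α = atan 0.8 = 38.66°;  2α = 77.32°
n_0 = (-0.1951, -0.9808)
n_1 = (+0.9909, +0.1343)
n_2 = (-0.1189, +0.9929)
n_3 = (-0.6432, +0.7657)
n_4 = (-1.0000, -0.0000)
n_5 = (-0.7037, -0.7105)
  (0,1): δ = 71.03°  ✓
  (0,2): δ = 18.08°  ✓
  (0,3): δ = 51.28°  ✓
  (0,4): δ = 101.25°  ·
  (0,5): δ = 146.52°  ·
  (1,2): δ = 90.89°  ·
  (1,3): δ = 57.69°  ✓
  (1,4): δ = 7.72°  ✓
  (1,5): δ = 37.55°  ✓
  (2,3): δ = 146.80°  ·
  (2,4): δ = 96.83°  ·
  (2,5): δ = 51.56°  ✓
  (3,4): δ = 130.03°  ·
  (3,5): δ = 84.76°  ·
  (4,5): δ = 134.73°  ·
antipodal pairs: 7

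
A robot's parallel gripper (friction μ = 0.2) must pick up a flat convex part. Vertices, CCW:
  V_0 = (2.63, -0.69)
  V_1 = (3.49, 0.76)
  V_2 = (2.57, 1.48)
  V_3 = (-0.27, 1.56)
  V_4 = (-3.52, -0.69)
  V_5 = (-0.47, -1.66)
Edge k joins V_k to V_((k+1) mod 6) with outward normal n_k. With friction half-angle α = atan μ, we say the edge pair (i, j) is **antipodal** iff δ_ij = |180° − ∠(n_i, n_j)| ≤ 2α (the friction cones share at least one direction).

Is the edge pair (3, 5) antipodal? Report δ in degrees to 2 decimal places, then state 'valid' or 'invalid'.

α = atan 0.2 = 11.31°;  2α = 22.62°
edge 3: e_3 = (-3.25, -2.25);  n_3 = (-0.5692, +0.8222)
edge 5: e_5 = (+3.10, +0.97);  n_5 = (+0.2986, -0.9544)
∠(n_3, n_5) = 162.68°
δ = |180° − 162.68°| = 17.32°
17.32° ≤ 2α = 22.62°  →  valid

δ = 17.32°, valid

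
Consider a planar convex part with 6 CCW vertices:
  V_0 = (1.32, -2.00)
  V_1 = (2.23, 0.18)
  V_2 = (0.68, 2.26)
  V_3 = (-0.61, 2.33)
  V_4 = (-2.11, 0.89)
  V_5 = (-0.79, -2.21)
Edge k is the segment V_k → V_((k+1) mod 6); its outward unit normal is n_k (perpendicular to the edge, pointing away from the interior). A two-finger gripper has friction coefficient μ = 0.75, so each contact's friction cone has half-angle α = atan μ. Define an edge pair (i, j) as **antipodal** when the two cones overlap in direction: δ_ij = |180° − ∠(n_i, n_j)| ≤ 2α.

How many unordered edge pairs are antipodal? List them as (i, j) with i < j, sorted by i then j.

α = atan 0.75 = 36.87°;  2α = 73.74°
n_0 = (+0.9228, -0.3852)
n_1 = (+0.8018, +0.5975)
n_2 = (+0.0542, +0.9985)
n_3 = (-0.6925, +0.7214)
n_4 = (-0.9201, -0.3918)
n_5 = (+0.0990, -0.9951)
  (0,1): δ = 120.65°  ·
  (0,2): δ = 70.45°  ✓
  (0,3): δ = 23.51°  ✓
  (0,4): δ = 45.72°  ✓
  (0,5): δ = 118.34°  ·
  (1,2): δ = 129.80°  ·
  (1,3): δ = 82.86°  ·
  (1,4): δ = 13.63°  ✓
  (1,5): δ = 58.99°  ✓
  (2,3): δ = 133.06°  ·
  (2,4): δ = 63.83°  ✓
  (2,5): δ = 8.79°  ✓
  (3,4): δ = 110.77°  ·
  (3,5): δ = 38.15°  ✓
  (4,5): δ = 107.38°  ·
antipodal pairs: 8

count = 8; pairs: (0,2), (0,3), (0,4), (1,4), (1,5), (2,4), (2,5), (3,5)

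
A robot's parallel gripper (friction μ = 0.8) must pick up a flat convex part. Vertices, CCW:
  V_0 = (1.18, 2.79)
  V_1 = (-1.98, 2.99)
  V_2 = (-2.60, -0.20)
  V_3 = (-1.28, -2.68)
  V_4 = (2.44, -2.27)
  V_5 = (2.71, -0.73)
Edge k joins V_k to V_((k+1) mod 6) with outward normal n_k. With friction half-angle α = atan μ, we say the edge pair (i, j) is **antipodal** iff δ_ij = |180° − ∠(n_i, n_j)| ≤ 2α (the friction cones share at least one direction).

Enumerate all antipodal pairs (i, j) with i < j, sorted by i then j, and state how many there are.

count = 8; pairs: (0,2), (0,3), (1,3), (1,4), (1,5), (2,4), (2,5), (3,5)

α = atan 0.8 = 38.66°;  2α = 77.32°
n_0 = (+0.0632, +0.9980)
n_1 = (-0.9816, +0.1908)
n_2 = (-0.8827, -0.4698)
n_3 = (+0.1096, -0.9940)
n_4 = (+0.9850, -0.1727)
n_5 = (+0.9171, +0.3986)
  (0,1): δ = 97.38°  ·
  (0,2): δ = 58.35°  ✓
  (0,3): δ = 9.91°  ✓
  (0,4): δ = 83.68°  ·
  (0,5): δ = 117.11°  ·
  (1,2): δ = 140.98°  ·
  (1,3): δ = 72.71°  ✓
  (1,4): δ = 1.05°  ✓
  (1,5): δ = 34.49°  ✓
  (2,3): δ = 111.74°  ·
  (2,4): δ = 37.97°  ✓
  (2,5): δ = 4.53°  ✓
  (3,4): δ = 106.23°  ·
  (3,5): δ = 72.80°  ✓
  (4,5): δ = 146.56°  ·
antipodal pairs: 8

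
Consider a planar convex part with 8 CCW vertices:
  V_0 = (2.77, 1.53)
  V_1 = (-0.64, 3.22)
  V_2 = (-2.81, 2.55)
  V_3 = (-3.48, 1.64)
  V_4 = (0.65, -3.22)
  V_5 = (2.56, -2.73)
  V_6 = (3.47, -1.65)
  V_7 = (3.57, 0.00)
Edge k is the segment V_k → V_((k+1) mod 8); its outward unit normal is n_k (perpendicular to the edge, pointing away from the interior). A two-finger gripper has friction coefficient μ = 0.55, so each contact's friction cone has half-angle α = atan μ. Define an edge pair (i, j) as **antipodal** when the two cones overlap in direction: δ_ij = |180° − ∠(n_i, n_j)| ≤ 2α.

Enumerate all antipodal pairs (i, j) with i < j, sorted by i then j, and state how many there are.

α = atan 0.55 = 28.81°;  2α = 57.62°
n_0 = (+0.4441, +0.8960)
n_1 = (-0.2950, +0.9555)
n_2 = (-0.8053, +0.5929)
n_3 = (-0.7620, -0.6476)
n_4 = (+0.2485, -0.9686)
n_5 = (+0.7647, -0.6444)
n_6 = (+0.9982, -0.0605)
n_7 = (+0.8862, +0.4634)
  (0,1): δ = 136.48°  ·
  (0,2): δ = 100.00°  ·
  (0,3): δ = 23.28°  ✓
  (0,4): δ = 40.75°  ✓
  (0,5): δ = 76.25°  ·
  (0,6): δ = 112.89°  ·
  (0,7): δ = 143.97°  ·
  (1,2): δ = 143.52°  ·
  (1,3): δ = 66.80°  ·
  (1,4): δ = 2.77°  ✓
  (1,5): δ = 32.72°  ✓
  (1,6): δ = 69.37°  ·
  (1,7): δ = 100.45°  ·
  (2,3): δ = 103.28°  ·
  (2,4): δ = 39.25°  ✓
  (2,5): δ = 3.75°  ✓
  (2,6): δ = 32.89°  ✓
  (2,7): δ = 63.97°  ·
  (3,4): δ = 115.97°  ·
  (3,5): δ = 80.47°  ·
  (3,6): δ = 43.83°  ✓
  (3,7): δ = 12.75°  ✓
  (4,5): δ = 144.51°  ·
  (4,6): δ = 107.86°  ·
  (4,7): δ = 76.78°  ·
  (5,6): δ = 143.35°  ·
  (5,7): δ = 112.28°  ·
  (6,7): δ = 148.93°  ·
antipodal pairs: 9

count = 9; pairs: (0,3), (0,4), (1,4), (1,5), (2,4), (2,5), (2,6), (3,6), (3,7)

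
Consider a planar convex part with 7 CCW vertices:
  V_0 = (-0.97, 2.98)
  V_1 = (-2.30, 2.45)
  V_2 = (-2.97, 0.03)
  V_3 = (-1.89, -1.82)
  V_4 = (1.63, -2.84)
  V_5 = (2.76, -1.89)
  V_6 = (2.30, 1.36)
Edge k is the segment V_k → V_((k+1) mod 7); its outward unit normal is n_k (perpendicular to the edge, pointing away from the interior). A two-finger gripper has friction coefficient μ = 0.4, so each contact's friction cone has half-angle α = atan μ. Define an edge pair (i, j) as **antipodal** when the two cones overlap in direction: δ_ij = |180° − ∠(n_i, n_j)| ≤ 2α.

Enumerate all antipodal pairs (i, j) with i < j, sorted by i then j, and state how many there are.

count = 7; pairs: (0,3), (0,4), (1,4), (1,5), (2,5), (2,6), (3,6)

α = atan 0.4 = 21.80°;  2α = 43.60°
n_0 = (-0.3702, +0.9290)
n_1 = (-0.9637, +0.2668)
n_2 = (-0.8636, -0.5042)
n_3 = (-0.2783, -0.9605)
n_4 = (+0.6435, -0.7654)
n_5 = (+0.9901, +0.1401)
n_6 = (+0.4439, +0.8961)
  (0,1): δ = 127.20°  ·
  (0,2): δ = 81.45°  ·
  (0,3): δ = 37.89°  ✓
  (0,4): δ = 18.33°  ✓
  (0,5): δ = 76.33°  ·
  (0,6): δ = 131.92°  ·
  (1,2): δ = 134.25°  ·
  (1,3): δ = 90.68°  ·
  (1,4): δ = 34.47°  ✓
  (1,5): δ = 23.53°  ✓
  (1,6): δ = 79.12°  ·
  (2,3): δ = 136.44°  ·
  (2,4): δ = 80.22°  ·
  (2,5): δ = 22.22°  ✓
  (2,6): δ = 33.37°  ✓
  (3,4): δ = 123.79°  ·
  (3,5): δ = 65.78°  ·
  (3,6): δ = 10.19°  ✓
  (4,5): δ = 122.00°  ·
  (4,6): δ = 66.41°  ·
  (5,6): δ = 124.41°  ·
antipodal pairs: 7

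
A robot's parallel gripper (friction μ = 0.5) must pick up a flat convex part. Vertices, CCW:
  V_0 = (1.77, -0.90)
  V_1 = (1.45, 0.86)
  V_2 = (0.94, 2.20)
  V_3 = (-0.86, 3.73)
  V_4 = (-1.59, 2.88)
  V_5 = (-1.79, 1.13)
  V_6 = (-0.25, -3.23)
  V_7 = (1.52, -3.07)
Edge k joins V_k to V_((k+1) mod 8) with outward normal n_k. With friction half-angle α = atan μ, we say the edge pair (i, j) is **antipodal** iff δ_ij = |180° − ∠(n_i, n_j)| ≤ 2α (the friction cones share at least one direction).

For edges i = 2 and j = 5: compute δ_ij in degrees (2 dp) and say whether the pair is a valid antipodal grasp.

δ = 30.18°, valid

α = atan 0.5 = 26.57°;  2α = 53.13°
edge 2: e_2 = (-1.80, +1.53);  n_2 = (+0.6476, +0.7619)
edge 5: e_5 = (+1.54, -4.36);  n_5 = (-0.9429, -0.3330)
∠(n_2, n_5) = 149.82°
δ = |180° − 149.82°| = 30.18°
30.18° ≤ 2α = 53.13°  →  valid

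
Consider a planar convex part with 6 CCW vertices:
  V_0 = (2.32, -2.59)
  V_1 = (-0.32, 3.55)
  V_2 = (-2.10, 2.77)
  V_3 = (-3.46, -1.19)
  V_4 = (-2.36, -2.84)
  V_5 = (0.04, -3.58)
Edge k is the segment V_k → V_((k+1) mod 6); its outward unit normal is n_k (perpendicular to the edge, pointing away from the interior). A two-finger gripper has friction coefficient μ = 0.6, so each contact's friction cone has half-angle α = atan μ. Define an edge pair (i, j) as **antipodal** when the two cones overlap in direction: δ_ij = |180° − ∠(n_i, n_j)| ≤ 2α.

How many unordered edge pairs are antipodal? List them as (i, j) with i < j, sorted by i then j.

α = atan 0.6 = 30.96°;  2α = 61.93°
n_0 = (+0.9187, +0.3950)
n_1 = (-0.4014, +0.9159)
n_2 = (-0.9458, +0.3248)
n_3 = (-0.8321, -0.5547)
n_4 = (-0.2946, -0.9556)
n_5 = (+0.3983, -0.9173)
  (0,1): δ = 89.60°  ·
  (0,2): δ = 42.22°  ✓
  (0,3): δ = 10.42°  ✓
  (0,4): δ = 49.60°  ✓
  (0,5): δ = 90.20°  ·
  (1,2): δ = 132.62°  ·
  (1,3): δ = 79.97°  ·
  (1,4): δ = 40.80°  ✓
  (1,5): δ = 0.19°  ✓
  (2,3): δ = 127.36°  ·
  (2,4): δ = 88.18°  ·
  (2,5): δ = 47.57°  ✓
  (3,4): δ = 140.83°  ·
  (3,5): δ = 100.22°  ·
  (4,5): δ = 139.39°  ·
antipodal pairs: 6

count = 6; pairs: (0,2), (0,3), (0,4), (1,4), (1,5), (2,5)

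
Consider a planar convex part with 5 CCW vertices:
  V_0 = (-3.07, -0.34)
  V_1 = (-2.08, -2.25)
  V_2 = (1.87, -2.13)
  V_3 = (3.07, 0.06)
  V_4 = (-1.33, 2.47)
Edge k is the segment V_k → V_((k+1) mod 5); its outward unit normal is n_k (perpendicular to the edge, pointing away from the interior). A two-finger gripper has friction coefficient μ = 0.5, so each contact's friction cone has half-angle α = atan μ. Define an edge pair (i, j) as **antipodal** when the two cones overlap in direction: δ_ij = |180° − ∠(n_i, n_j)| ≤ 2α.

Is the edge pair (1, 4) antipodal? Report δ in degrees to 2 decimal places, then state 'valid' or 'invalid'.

α = atan 0.5 = 26.57°;  2α = 53.13°
edge 1: e_1 = (+3.95, +0.12);  n_1 = (+0.0304, -0.9995)
edge 4: e_4 = (-1.74, -2.81);  n_4 = (-0.8502, +0.5265)
∠(n_1, n_4) = 123.51°
δ = |180° − 123.51°| = 56.49°
56.49° > 2α = 53.13°  →  invalid

δ = 56.49°, invalid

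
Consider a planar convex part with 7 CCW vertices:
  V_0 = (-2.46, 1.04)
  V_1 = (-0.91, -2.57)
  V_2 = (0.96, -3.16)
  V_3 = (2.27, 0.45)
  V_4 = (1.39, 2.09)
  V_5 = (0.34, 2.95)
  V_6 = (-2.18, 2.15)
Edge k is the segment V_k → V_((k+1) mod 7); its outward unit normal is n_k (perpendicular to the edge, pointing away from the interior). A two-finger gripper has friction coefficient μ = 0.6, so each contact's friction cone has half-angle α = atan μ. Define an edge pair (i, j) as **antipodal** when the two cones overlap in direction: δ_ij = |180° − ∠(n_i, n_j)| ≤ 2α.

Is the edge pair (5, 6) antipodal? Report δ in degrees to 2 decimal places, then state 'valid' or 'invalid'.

α = atan 0.6 = 30.96°;  2α = 61.93°
edge 5: e_5 = (-2.52, -0.80);  n_5 = (-0.3026, +0.9531)
edge 6: e_6 = (-0.28, -1.11);  n_6 = (-0.9696, +0.2446)
∠(n_5, n_6) = 58.23°
δ = |180° − 58.23°| = 121.77°
121.77° > 2α = 61.93°  →  invalid

δ = 121.77°, invalid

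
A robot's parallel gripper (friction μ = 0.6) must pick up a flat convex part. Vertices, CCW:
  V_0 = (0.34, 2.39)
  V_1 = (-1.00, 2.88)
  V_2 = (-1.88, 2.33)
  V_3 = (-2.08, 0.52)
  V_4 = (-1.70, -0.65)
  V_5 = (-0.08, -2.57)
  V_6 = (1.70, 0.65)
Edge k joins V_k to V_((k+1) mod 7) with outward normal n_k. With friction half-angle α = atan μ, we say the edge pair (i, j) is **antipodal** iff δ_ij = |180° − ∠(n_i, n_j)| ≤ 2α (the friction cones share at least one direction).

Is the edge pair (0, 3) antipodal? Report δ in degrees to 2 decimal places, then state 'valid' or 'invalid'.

δ = 51.92°, valid

α = atan 0.6 = 30.96°;  2α = 61.93°
edge 0: e_0 = (-1.34, +0.49);  n_0 = (+0.3434, +0.9392)
edge 3: e_3 = (+0.38, -1.17);  n_3 = (-0.9511, -0.3089)
∠(n_0, n_3) = 128.08°
δ = |180° − 128.08°| = 51.92°
51.92° ≤ 2α = 61.93°  →  valid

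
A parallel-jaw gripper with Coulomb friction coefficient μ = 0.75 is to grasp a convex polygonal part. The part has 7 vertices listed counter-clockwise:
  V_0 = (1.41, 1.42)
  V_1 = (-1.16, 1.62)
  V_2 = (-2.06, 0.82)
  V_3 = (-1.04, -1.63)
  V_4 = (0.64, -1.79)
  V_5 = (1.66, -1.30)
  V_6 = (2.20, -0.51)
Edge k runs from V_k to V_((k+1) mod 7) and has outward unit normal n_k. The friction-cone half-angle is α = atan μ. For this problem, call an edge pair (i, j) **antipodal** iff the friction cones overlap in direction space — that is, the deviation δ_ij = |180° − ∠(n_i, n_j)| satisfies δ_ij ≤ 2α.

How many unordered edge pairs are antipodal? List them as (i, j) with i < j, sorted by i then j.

count = 11; pairs: (0,2), (0,3), (0,4), (0,5), (1,3), (1,4), (1,5), (1,6), (2,5), (2,6), (3,6)

α = atan 0.75 = 36.87°;  2α = 73.74°
n_0 = (+0.0776, +0.9970)
n_1 = (-0.6644, +0.7474)
n_2 = (-0.9232, -0.3843)
n_3 = (-0.0948, -0.9955)
n_4 = (+0.4330, -0.9014)
n_5 = (+0.8256, -0.5643)
n_6 = (+0.9255, +0.3788)
  (0,1): δ = 133.92°  ·
  (0,2): δ = 62.95°  ✓
  (0,3): δ = 0.99°  ✓
  (0,4): δ = 30.11°  ✓
  (0,5): δ = 60.10°  ✓
  (0,6): δ = 116.71°  ·
  (1,2): δ = 109.03°  ·
  (1,3): δ = 47.07°  ✓
  (1,4): δ = 15.97°  ✓
  (1,5): δ = 14.01°  ✓
  (1,6): δ = 70.63°  ✓
  (2,3): δ = 118.04°  ·
  (2,4): δ = 86.94°  ·
  (2,5): δ = 56.96°  ✓
  (2,6): δ = 0.34°  ✓
  (3,4): δ = 148.90°  ·
  (3,5): δ = 118.91°  ·
  (3,6): δ = 62.30°  ✓
  (4,5): δ = 150.01°  ·
  (4,6): δ = 93.40°  ·
  (5,6): δ = 123.39°  ·
antipodal pairs: 11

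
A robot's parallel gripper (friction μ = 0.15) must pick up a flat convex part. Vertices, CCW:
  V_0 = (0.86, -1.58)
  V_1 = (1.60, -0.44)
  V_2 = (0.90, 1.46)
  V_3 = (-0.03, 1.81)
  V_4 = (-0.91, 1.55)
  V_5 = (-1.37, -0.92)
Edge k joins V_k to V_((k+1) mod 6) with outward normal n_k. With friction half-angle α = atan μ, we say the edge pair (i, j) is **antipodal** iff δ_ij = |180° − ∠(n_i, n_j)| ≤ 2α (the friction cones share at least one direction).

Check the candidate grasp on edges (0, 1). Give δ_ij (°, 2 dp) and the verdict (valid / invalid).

δ = 126.79°, invalid

α = atan 0.15 = 8.53°;  2α = 17.06°
edge 0: e_0 = (+0.74, +1.14);  n_0 = (+0.8388, -0.5445)
edge 1: e_1 = (-0.70, +1.90);  n_1 = (+0.9383, +0.3457)
∠(n_0, n_1) = 53.21°
δ = |180° − 53.21°| = 126.79°
126.79° > 2α = 17.06°  →  invalid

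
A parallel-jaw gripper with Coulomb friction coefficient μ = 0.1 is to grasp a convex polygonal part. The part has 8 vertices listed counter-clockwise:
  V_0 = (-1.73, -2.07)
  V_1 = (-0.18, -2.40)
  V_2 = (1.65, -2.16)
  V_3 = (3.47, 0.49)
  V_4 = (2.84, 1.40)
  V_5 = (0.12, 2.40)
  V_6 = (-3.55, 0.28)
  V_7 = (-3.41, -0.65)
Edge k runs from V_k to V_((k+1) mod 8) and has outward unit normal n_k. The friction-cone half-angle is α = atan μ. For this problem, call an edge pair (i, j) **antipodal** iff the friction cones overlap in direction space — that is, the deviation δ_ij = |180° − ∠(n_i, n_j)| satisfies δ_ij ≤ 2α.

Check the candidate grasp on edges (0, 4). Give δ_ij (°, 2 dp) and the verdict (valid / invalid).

δ = 8.17°, valid

α = atan 0.1 = 5.71°;  2α = 11.42°
edge 0: e_0 = (+1.55, -0.33);  n_0 = (-0.2082, -0.9781)
edge 4: e_4 = (-2.72, +1.00);  n_4 = (+0.3451, +0.9386)
∠(n_0, n_4) = 171.83°
δ = |180° − 171.83°| = 8.17°
8.17° ≤ 2α = 11.42°  →  valid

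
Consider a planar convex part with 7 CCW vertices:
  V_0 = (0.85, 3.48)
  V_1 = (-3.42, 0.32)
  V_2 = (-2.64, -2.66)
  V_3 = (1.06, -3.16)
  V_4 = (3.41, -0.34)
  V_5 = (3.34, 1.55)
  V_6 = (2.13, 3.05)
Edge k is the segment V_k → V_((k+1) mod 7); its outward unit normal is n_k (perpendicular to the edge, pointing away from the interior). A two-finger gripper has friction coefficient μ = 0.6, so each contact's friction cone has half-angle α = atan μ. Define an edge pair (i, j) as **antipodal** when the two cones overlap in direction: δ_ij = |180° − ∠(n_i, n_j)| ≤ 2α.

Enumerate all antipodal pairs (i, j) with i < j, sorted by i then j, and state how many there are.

count = 9; pairs: (0,2), (0,3), (0,4), (1,3), (1,4), (1,5), (1,6), (2,5), (2,6)

α = atan 0.6 = 30.96°;  2α = 61.93°
n_0 = (-0.5949, +0.8038)
n_1 = (-0.9674, -0.2532)
n_2 = (-0.1339, -0.9910)
n_3 = (+0.7682, -0.6402)
n_4 = (+0.9993, +0.0370)
n_5 = (+0.7783, +0.6279)
n_6 = (+0.3184, +0.9479)
  (0,1): δ = 111.84°  ·
  (0,2): δ = 44.20°  ✓
  (0,3): δ = 13.69°  ✓
  (0,4): δ = 55.62°  ✓
  (0,5): δ = 92.39°  ·
  (0,6): δ = 124.93°  ·
  (1,2): δ = 112.36°  ·
  (1,3): δ = 54.47°  ✓
  (1,4): δ = 12.55°  ✓
  (1,5): δ = 24.22°  ✓
  (1,6): δ = 56.76°  ✓
  (2,3): δ = 122.11°  ·
  (2,4): δ = 80.18°  ·
  (2,5): δ = 43.41°  ✓
  (2,6): δ = 10.87°  ✓
  (3,4): δ = 138.07°  ·
  (3,5): δ = 101.30°  ·
  (3,6): δ = 68.76°  ·
  (4,5): δ = 143.23°  ·
  (4,6): δ = 110.69°  ·
  (5,6): δ = 147.46°  ·
antipodal pairs: 9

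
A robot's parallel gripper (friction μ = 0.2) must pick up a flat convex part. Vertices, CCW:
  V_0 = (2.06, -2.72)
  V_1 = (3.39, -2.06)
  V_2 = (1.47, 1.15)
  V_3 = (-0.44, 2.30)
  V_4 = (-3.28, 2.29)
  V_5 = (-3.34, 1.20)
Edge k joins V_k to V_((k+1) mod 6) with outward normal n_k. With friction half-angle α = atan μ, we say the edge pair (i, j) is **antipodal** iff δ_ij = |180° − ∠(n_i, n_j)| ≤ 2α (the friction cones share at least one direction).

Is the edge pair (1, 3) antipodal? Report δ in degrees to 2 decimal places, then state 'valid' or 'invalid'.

α = atan 0.2 = 11.31°;  2α = 22.62°
edge 1: e_1 = (-1.92, +3.21);  n_1 = (+0.8582, +0.5133)
edge 3: e_3 = (-2.84, -0.01);  n_3 = (-0.0035, +1.0000)
∠(n_1, n_3) = 59.32°
δ = |180° − 59.32°| = 120.68°
120.68° > 2α = 22.62°  →  invalid

δ = 120.68°, invalid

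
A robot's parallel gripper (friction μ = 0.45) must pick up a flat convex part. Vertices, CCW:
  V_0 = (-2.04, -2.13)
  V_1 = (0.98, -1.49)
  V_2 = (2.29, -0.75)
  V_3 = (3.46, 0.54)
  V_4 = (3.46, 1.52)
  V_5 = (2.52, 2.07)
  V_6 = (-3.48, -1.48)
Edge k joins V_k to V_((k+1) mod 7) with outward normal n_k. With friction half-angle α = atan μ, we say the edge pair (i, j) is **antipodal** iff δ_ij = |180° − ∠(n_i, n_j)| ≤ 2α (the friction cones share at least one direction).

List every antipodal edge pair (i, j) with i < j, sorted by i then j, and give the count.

count = 5; pairs: (0,4), (0,5), (1,5), (2,5), (4,6)

α = atan 0.45 = 24.23°;  2α = 48.46°
n_0 = (+0.2073, -0.9783)
n_1 = (+0.4918, -0.8707)
n_2 = (+0.7407, -0.6718)
n_3 = (+1.0000, -0.0000)
n_4 = (+0.5050, +0.8631)
n_5 = (-0.5092, +0.8606)
n_6 = (-0.4114, -0.9114)
  (0,1): δ = 162.50°  ·
  (0,2): δ = 144.17°  ·
  (0,3): δ = 101.97°  ·
  (0,4): δ = 42.30°  ✓
  (0,5): δ = 18.65°  ✓
  (0,6): δ = 143.74°  ·
  (1,2): δ = 161.67°  ·
  (1,3): δ = 119.46°  ·
  (1,4): δ = 59.79°  ·
  (1,5): δ = 1.15°  ✓
  (1,6): δ = 126.24°  ·
  (2,3): δ = 137.79°  ·
  (2,4): δ = 78.12°  ·
  (2,5): δ = 17.18°  ✓
  (2,6): δ = 107.91°  ·
  (3,4): δ = 120.33°  ·
  (3,5): δ = 59.39°  ·
  (3,6): δ = 65.71°  ·
  (4,5): δ = 119.06°  ·
  (4,6): δ = 6.04°  ✓
  (5,6): δ = 54.91°  ·
antipodal pairs: 5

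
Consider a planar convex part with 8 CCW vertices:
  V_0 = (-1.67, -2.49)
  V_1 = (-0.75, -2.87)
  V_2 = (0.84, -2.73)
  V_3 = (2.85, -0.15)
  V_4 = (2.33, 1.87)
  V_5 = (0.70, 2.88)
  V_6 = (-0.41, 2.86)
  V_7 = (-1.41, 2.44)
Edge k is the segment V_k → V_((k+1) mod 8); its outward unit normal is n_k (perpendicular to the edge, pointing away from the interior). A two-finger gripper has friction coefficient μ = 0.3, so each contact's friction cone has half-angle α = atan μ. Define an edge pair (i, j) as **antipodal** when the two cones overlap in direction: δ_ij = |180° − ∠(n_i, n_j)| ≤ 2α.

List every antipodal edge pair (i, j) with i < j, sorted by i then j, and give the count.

α = atan 0.3 = 16.70°;  2α = 33.40°
n_0 = (-0.3818, -0.9243)
n_1 = (+0.0877, -0.9961)
n_2 = (+0.7889, -0.6146)
n_3 = (+0.9684, +0.2493)
n_4 = (+0.5267, +0.8500)
n_5 = (-0.0180, +0.9998)
n_6 = (-0.3872, +0.9220)
n_7 = (-0.9986, +0.0527)
  (0,1): δ = 152.53°  ·
  (0,2): δ = 105.48°  ·
  (0,3): δ = 53.12°  ·
  (0,4): δ = 9.34°  ✓
  (0,5): δ = 23.47°  ✓
  (0,6): δ = 45.23°  ·
  (0,7): δ = 109.42°  ·
  (1,2): δ = 132.95°  ·
  (1,3): δ = 80.60°  ·
  (1,4): δ = 36.82°  ·
  (1,5): δ = 4.00°  ✓
  (1,6): δ = 17.75°  ✓
  (1,7): δ = 81.95°  ·
  (2,3): δ = 127.64°  ·
  (2,4): δ = 83.86°  ·
  (2,5): δ = 51.05°  ·
  (2,6): δ = 29.30°  ✓
  (2,7): δ = 34.90°  ·
  (3,4): δ = 136.22°  ·
  (3,5): δ = 103.40°  ·
  (3,6): δ = 81.65°  ·
  (3,7): δ = 17.45°  ✓
  (4,5): δ = 147.18°  ·
  (4,6): δ = 125.43°  ·
  (4,7): δ = 61.24°  ·
  (5,6): δ = 158.25°  ·
  (5,7): δ = 94.05°  ·
  (6,7): δ = 115.80°  ·
antipodal pairs: 6

count = 6; pairs: (0,4), (0,5), (1,5), (1,6), (2,6), (3,7)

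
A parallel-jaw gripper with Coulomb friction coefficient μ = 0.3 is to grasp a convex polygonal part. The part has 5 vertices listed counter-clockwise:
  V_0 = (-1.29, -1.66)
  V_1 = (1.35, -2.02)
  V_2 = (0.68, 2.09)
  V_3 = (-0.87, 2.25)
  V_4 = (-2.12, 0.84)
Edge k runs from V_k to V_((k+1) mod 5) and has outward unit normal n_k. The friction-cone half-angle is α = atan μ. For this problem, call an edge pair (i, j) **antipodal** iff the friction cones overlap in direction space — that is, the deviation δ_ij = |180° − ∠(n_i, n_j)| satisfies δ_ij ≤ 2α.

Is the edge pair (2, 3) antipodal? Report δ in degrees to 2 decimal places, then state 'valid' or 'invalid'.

α = atan 0.3 = 16.70°;  2α = 33.40°
edge 2: e_2 = (-1.55, +0.16);  n_2 = (+0.1027, +0.9947)
edge 3: e_3 = (-1.25, -1.41);  n_3 = (-0.7483, +0.6634)
∠(n_2, n_3) = 54.34°
δ = |180° − 54.34°| = 125.66°
125.66° > 2α = 33.40°  →  invalid

δ = 125.66°, invalid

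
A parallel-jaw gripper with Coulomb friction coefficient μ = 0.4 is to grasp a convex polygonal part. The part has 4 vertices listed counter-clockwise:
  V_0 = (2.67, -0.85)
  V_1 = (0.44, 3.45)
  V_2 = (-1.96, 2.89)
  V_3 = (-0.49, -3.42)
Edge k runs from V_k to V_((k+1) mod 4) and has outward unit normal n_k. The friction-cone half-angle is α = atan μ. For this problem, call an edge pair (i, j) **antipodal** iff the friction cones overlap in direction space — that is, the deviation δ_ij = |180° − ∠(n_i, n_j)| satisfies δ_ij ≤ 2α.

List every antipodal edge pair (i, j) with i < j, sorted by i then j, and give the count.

count = 2; pairs: (0,2), (1,3)

α = atan 0.4 = 21.80°;  2α = 43.60°
n_0 = (+0.8877, +0.4604)
n_1 = (-0.2272, +0.9738)
n_2 = (-0.9739, -0.2269)
n_3 = (+0.6310, -0.7758)
  (0,1): δ = 104.28°  ·
  (0,2): δ = 14.30°  ✓
  (0,3): δ = 101.71°  ·
  (1,2): δ = 90.02°  ·
  (1,3): δ = 25.99°  ✓
  (2,3): δ = 63.99°  ·
antipodal pairs: 2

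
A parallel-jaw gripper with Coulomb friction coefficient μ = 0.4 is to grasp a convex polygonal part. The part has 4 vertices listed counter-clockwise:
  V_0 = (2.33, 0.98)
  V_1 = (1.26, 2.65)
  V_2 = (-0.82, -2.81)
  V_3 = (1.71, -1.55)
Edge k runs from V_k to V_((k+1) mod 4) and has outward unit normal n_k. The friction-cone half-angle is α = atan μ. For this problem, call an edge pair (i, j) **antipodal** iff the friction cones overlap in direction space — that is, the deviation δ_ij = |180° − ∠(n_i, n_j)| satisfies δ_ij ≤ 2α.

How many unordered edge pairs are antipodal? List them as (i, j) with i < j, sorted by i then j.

count = 2; pairs: (1,2), (1,3)

α = atan 0.4 = 21.80°;  2α = 43.60°
n_0 = (+0.8420, +0.5395)
n_1 = (-0.9345, +0.3560)
n_2 = (+0.4458, -0.8951)
n_3 = (+0.9713, -0.2380)
  (0,1): δ = 53.50°  ·
  (0,2): δ = 83.83°  ·
  (0,3): δ = 133.58°  ·
  (1,2): δ = 42.67°  ✓
  (1,3): δ = 7.08°  ✓
  (2,3): δ = 130.24°  ·
antipodal pairs: 2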